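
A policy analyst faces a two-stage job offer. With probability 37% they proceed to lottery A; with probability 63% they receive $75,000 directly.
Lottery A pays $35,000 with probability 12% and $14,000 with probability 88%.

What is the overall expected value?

EV(A) = 0.12 × 35000 + 0.88 × 14000 = 4200 + 12320 = 16520
Branch B: 75000 (certain)
Overall = 0.37 × 16520 + 0.63 × 75000 = 6112.4 + 47250 = 53362.4

$53,362.40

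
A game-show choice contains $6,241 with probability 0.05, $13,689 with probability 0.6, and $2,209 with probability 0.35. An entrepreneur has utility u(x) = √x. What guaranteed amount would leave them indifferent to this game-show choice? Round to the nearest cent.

$8,208.36

E[u] = 0.05·√6241 + 0.6·√13689 + 0.35·√2209 = 0.05·79 + 0.6·117 + 0.35·47 = 90.6
CE = (90.6)² = 8208.36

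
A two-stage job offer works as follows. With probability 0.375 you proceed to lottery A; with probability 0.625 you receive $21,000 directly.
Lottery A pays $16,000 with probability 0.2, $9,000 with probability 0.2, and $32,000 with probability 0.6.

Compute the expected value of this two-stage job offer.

$22,200

EV(A) = 0.2 × 16000 + 0.2 × 9000 + 0.6 × 32000 = 3200 + 1800 + 19200 = 24200
Branch B: 21000 (certain)
Overall = 0.375 × 24200 + 0.625 × 21000 = 9075 + 13125 = 22200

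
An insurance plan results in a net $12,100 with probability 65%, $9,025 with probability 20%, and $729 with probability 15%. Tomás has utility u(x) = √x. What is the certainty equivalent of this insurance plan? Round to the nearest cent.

$8,939.70

E[u] = 0.65·√12100 + 0.2·√9025 + 0.15·√729 = 0.65·110 + 0.2·95 + 0.15·27 = 94.55
CE = (94.55)² = 8939.7025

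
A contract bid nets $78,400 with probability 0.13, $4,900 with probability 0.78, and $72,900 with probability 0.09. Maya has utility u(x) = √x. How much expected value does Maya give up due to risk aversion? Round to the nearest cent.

E[u] = 0.13·√78400 + 0.78·√4900 + 0.09·√72900 = 0.13·280 + 0.78·70 + 0.09·270 = 115.3
CE = (115.3)² = 13294.09
Risk premium = EV − CE = 20575 − 13294.09 = 7280.91

$7,280.91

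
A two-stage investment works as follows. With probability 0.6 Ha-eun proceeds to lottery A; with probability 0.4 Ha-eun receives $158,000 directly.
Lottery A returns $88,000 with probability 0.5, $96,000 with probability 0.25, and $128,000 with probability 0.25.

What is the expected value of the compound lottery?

$123,200

EV(A) = 0.5 × 88000 + 0.25 × 96000 + 0.25 × 128000 = 44000 + 24000 + 32000 = 100000
Branch B: 158000 (certain)
Overall = 0.6 × 100000 + 0.4 × 158000 = 60000 + 63200 = 123200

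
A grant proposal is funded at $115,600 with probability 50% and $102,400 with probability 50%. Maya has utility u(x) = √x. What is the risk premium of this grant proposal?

$100

E[u] = 0.5·√115600 + 0.5·√102400 = 0.5·340 + 0.5·320 = 330
CE = (330)² = 108900
Risk premium = EV − CE = 109000 − 108900 = 100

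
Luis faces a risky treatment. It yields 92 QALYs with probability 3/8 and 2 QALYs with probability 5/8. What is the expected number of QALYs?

35.75 QALYs

EV = 3/8 × 92 + 5/8 × 2 = 34.5 + 1.25 = 35.75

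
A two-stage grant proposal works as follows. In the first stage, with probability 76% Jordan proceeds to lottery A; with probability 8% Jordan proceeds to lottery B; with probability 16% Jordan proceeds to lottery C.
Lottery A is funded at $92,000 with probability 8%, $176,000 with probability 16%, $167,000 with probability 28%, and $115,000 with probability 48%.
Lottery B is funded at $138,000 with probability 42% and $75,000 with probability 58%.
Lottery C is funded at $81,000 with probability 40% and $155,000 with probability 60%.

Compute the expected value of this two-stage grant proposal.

EV(A) = 0.08 × 92000 + 0.16 × 176000 + 0.28 × 167000 + 0.48 × 115000 = 7360 + 28160 + 46760 + 55200 = 137480
EV(B) = 0.42 × 138000 + 0.58 × 75000 = 57960 + 43500 = 101460
EV(C) = 0.4 × 81000 + 0.6 × 155000 = 32400 + 93000 = 125400
Overall = 0.76 × 137480 + 0.08 × 101460 + 0.16 × 125400 = 104484.8 + 8116.8 + 20064 = 132665.6

$132,665.60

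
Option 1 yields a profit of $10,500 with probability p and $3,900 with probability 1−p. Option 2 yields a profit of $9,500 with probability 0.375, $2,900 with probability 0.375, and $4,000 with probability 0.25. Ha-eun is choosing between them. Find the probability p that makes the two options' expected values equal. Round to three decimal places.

p = 0.265

EV(Option 2) = 0.375 × 9500 + 0.375 × 2900 + 0.25 × 4000 = 3562.5 + 1087.5 + 1000 = 5650
p·10500 + (1−p)·3900 = 5650
6600p + 3900 = 5650
p = (5650 − 3900) / 6600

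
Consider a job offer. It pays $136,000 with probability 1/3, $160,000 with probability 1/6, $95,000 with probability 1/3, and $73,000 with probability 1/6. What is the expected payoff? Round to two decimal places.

EV = 1/3 × 136000 + 1/6 × 160000 + 1/3 × 95000 + 1/6 × 73000 = 45333.3333 + 26666.6667 + 31666.6667 + 12166.6667 = 115833.3333

$115,833.33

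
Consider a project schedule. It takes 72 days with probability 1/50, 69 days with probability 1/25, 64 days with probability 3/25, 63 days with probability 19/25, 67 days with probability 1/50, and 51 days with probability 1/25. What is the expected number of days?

63.14 days

EV = 1/50 × 72 + 1/25 × 69 + 3/25 × 64 + 19/25 × 63 + 1/50 × 67 + 1/25 × 51 = 1.44 + 2.76 + 7.68 + 47.88 + 1.34 + 2.04 = 63.14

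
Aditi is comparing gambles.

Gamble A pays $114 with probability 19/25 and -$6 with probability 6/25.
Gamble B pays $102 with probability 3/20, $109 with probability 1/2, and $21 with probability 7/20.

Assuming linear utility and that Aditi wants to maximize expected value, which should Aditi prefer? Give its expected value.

Gamble A ($85.20)

Gamble A = 19/25 × 114 + 6/25 × (-6) = 86.64 − 1.44 = 85.2
Gamble B = 3/20 × 102 + 1/2 × 109 + 7/20 × 21 = 15.3 + 54.5 + 7.35 = 77.15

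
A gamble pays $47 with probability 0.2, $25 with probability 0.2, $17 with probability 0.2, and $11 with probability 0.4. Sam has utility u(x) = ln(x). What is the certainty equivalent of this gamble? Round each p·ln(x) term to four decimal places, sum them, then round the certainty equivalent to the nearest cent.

$18.91

E[u] = 0.2·ln(47) + 0.2·ln(25) + 0.2·ln(17) + 0.4·ln(11) = 0.7700 + 0.6438 + 0.5666 + 0.9592 = 2.9396
CE = e^2.9396 ≈ 18.91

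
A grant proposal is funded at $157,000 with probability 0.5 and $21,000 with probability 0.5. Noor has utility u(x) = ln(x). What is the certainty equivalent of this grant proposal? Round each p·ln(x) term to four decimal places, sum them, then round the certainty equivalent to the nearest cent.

$57,417.25

E[u] = 0.5·ln(157000) + 0.5·ln(21000) = 5.9820 + 4.9761 = 10.9581
CE = e^10.9581 ≈ 57417.25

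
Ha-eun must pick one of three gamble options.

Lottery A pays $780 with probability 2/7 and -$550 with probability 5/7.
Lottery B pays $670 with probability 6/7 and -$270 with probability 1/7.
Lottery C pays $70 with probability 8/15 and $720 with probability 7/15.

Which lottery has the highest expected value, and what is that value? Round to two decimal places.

Lottery B ($535.71)

Lottery A = 2/7 × 780 + 5/7 × (-550) = 222.8571 − 392.8571 = -170
Lottery B = 6/7 × 670 + 1/7 × (-270) = 574.2857 − 38.5714 = 535.7143
Lottery C = 8/15 × 70 + 7/15 × 720 = 37.3333 + 336 = 373.3333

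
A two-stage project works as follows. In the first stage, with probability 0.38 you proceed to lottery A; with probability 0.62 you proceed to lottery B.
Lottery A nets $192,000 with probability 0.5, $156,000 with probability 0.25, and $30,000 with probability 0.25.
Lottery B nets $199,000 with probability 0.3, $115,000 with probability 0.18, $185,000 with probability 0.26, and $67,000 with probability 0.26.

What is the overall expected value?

$144,620.40

EV(A) = 0.5 × 192000 + 0.25 × 156000 + 0.25 × 30000 = 96000 + 39000 + 7500 = 142500
EV(B) = 0.3 × 199000 + 0.18 × 115000 + 0.26 × 185000 + 0.26 × 67000 = 59700 + 20700 + 48100 + 17420 = 145920
Overall = 0.38 × 142500 + 0.62 × 145920 = 54150 + 90470.4 = 144620.4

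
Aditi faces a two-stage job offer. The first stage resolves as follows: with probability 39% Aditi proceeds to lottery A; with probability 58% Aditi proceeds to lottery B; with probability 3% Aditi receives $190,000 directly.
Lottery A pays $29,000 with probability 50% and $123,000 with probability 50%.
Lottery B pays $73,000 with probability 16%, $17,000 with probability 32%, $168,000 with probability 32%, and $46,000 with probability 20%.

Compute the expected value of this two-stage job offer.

$81,786.40

EV(A) = 0.5 × 29000 + 0.5 × 123000 = 14500 + 61500 = 76000
EV(B) = 0.16 × 73000 + 0.32 × 17000 + 0.32 × 168000 + 0.2 × 46000 = 11680 + 5440 + 53760 + 9200 = 80080
Branch C: 190000 (certain)
Overall = 0.39 × 76000 + 0.58 × 80080 + 0.03 × 190000 = 29640 + 46446.4 + 5700 = 81786.4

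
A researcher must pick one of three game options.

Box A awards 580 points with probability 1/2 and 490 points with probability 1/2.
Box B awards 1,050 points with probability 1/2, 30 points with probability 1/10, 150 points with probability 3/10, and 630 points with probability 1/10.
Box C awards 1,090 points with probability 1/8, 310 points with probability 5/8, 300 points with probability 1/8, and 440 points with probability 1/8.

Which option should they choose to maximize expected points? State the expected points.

Box A = 1/2 × 580 + 1/2 × 490 = 290 + 245 = 535
Box B = 1/2 × 1050 + 1/10 × 30 + 3/10 × 150 + 1/10 × 630 = 525 + 3 + 45 + 63 = 636
Box C = 1/8 × 1090 + 5/8 × 310 + 1/8 × 300 + 1/8 × 440 = 136.25 + 193.75 + 37.5 + 55 = 422.5

Box B (636 points)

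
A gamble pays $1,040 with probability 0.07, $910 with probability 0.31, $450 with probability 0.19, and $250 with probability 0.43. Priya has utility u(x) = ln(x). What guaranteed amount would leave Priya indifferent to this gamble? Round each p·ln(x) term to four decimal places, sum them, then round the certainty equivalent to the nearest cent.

$461.05

E[u] = 0.07·ln(1040) + 0.31·ln(910) + 0.19·ln(450) + 0.43·ln(250) = 0.4863 + 2.1122 + 1.1608 + 2.3742 = 6.1335
CE = e^6.1335 ≈ 461.05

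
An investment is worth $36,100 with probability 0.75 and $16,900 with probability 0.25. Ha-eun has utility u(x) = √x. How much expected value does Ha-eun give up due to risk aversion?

E[u] = 0.75·√36100 + 0.25·√16900 = 0.75·190 + 0.25·130 = 175
CE = (175)² = 30625
Risk premium = EV − CE = 31300 − 30625 = 675

$675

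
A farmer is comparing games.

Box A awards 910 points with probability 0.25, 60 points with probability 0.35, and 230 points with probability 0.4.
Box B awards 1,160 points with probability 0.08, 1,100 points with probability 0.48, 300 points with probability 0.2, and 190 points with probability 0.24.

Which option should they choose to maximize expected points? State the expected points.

Box A = 0.25 × 910 + 0.35 × 60 + 0.4 × 230 = 227.5 + 21 + 92 = 340.5
Box B = 0.08 × 1160 + 0.48 × 1100 + 0.2 × 300 + 0.24 × 190 = 92.8 + 528 + 60 + 45.6 = 726.4

Box B (726.4 points)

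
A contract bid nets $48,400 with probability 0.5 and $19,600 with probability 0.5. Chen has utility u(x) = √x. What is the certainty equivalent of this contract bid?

E[u] = 0.5·√48400 + 0.5·√19600 = 0.5·220 + 0.5·140 = 180
CE = (180)² = 32400

$32,400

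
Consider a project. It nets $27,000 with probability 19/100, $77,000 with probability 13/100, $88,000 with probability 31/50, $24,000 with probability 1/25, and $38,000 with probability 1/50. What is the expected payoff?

EV = 19/100 × 27000 + 13/100 × 77000 + 31/50 × 88000 + 1/25 × 24000 + 1/50 × 38000 = 5130 + 10010 + 54560 + 960 + 760 = 71420

$71,420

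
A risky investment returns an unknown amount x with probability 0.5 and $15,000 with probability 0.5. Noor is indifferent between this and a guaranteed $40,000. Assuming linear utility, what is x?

x = $65,000

0.5·x + 0.5·15000 = 40000
0.5·x = 40000 − 7500 = 32500
x = 32500 / 0.5 = 65000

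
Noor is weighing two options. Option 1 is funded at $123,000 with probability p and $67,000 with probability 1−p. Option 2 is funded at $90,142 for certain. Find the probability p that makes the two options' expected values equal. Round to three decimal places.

p·123000 + (1−p)·67000 = 90142
56000p + 67000 = 90142
p = (90142 − 67000) / 56000

p = 0.413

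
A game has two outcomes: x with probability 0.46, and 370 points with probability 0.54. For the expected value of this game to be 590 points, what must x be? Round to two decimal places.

0.46·x + 0.54·370 = 590
0.46·x = 590 − 199.8 = 390.2
x = 390.2 / 0.46 = 848.2609

x = 848.26 points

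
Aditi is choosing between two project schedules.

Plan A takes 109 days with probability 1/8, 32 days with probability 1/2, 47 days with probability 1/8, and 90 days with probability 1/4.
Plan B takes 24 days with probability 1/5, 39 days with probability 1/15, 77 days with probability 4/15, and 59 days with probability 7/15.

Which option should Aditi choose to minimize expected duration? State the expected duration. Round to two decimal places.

Plan A = 1/8 × 109 + 1/2 × 32 + 1/8 × 47 + 1/4 × 90 = 13.625 + 16 + 5.875 + 22.5 = 58
Plan B = 1/5 × 24 + 1/15 × 39 + 4/15 × 77 + 7/15 × 59 = 4.8 + 2.6 + 20.5333 + 27.5333 = 55.4667

Plan B (55.47 days)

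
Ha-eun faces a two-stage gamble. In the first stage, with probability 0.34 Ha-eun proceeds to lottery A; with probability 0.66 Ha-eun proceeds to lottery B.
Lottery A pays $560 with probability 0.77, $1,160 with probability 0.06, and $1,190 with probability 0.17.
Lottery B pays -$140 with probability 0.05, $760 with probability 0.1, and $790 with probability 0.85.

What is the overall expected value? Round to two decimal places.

$727.78

EV(A) = 0.77 × 560 + 0.06 × 1160 + 0.17 × 1190 = 431.2 + 69.6 + 202.3 = 703.1
EV(B) = 0.05 × (-140) + 0.1 × 760 + 0.85 × 790 = -7 + 76 + 671.5 = 740.5
Overall = 0.34 × 703.1 + 0.66 × 740.5 = 239.054 + 488.73 = 727.784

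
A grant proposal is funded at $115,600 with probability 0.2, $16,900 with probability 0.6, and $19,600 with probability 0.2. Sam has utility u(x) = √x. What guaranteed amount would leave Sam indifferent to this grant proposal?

E[u] = 0.2·√115600 + 0.6·√16900 + 0.2·√19600 = 0.2·340 + 0.6·130 + 0.2·140 = 174
CE = (174)² = 30276

$30,276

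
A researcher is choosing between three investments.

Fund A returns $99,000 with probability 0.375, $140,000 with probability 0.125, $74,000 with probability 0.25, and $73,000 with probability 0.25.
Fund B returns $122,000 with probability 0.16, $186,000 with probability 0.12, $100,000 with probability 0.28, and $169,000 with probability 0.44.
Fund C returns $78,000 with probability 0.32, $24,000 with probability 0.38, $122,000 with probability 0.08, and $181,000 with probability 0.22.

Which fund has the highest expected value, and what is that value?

Fund B ($144,200)

Fund A = 0.375 × 99000 + 0.125 × 140000 + 0.25 × 74000 + 0.25 × 73000 = 37125 + 17500 + 18500 + 18250 = 91375
Fund B = 0.16 × 122000 + 0.12 × 186000 + 0.28 × 100000 + 0.44 × 169000 = 19520 + 22320 + 28000 + 74360 = 144200
Fund C = 0.32 × 78000 + 0.38 × 24000 + 0.08 × 122000 + 0.22 × 181000 = 24960 + 9120 + 9760 + 39820 = 83660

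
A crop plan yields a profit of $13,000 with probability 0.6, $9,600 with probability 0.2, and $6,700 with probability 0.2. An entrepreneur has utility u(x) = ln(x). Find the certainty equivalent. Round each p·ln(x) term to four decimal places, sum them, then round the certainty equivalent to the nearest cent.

$10,716.07

E[u] = 0.6·ln(13000) + 0.2·ln(9600) + 0.2·ln(6700) = 5.6836 + 1.8339 + 1.7620 = 9.2795
CE = e^9.2795 ≈ 10716.07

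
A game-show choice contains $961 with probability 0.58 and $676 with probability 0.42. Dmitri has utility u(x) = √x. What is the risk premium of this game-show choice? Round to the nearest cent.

$6.09

E[u] = 0.58·√961 + 0.42·√676 = 0.58·31 + 0.42·26 = 28.9
CE = (28.9)² = 835.21
Risk premium = EV − CE = 841.3 − 835.21 = 6.09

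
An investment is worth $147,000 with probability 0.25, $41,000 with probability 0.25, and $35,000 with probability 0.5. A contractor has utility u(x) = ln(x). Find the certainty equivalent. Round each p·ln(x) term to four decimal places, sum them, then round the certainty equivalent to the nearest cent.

$52,125.00

E[u] = 0.25·ln(147000) + 0.25·ln(41000) + 0.5·ln(35000) = 2.9745 + 2.6553 + 5.2316 = 10.8614
CE = e^10.8614 ≈ 52125.00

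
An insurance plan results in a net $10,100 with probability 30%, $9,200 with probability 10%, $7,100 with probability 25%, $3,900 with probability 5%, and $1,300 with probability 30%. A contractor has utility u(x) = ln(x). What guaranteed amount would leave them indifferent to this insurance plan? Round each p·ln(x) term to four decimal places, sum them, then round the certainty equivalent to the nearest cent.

$4,723.00

E[u] = 0.3·ln(10100) + 0.1·ln(9200) + 0.25·ln(7100) + 0.05·ln(3900) + 0.3·ln(1300) = 2.7661 + 0.9127 + 2.2170 + 0.4134 + 2.1510 = 8.4602
CE = e^8.4602 ≈ 4723.00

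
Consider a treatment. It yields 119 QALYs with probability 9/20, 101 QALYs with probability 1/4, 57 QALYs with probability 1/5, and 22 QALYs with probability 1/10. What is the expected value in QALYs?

92.4 QALYs

EV = 9/20 × 119 + 1/4 × 101 + 1/5 × 57 + 1/10 × 22 = 53.55 + 25.25 + 11.4 + 2.2 = 92.4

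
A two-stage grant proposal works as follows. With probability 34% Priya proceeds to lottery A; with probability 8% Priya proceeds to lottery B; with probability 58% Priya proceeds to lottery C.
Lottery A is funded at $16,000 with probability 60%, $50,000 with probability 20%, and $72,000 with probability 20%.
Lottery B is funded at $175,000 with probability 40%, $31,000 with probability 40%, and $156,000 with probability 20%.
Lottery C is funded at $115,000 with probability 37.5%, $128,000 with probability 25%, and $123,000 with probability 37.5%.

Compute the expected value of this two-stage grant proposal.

EV(A) = 0.6 × 16000 + 0.2 × 50000 + 0.2 × 72000 = 9600 + 10000 + 14400 = 34000
EV(B) = 0.4 × 175000 + 0.4 × 31000 + 0.2 × 156000 = 70000 + 12400 + 31200 = 113600
EV(C) = 0.375 × 115000 + 0.25 × 128000 + 0.375 × 123000 = 43125 + 32000 + 46125 = 121250
Overall = 0.34 × 34000 + 0.08 × 113600 + 0.58 × 121250 = 11560 + 9088 + 70325 = 90973

$90,973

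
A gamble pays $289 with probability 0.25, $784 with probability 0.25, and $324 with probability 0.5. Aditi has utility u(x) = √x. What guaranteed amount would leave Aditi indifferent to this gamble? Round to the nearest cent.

$410.06

E[u] = 0.25·√289 + 0.25·√784 + 0.5·√324 = 0.25·17 + 0.25·28 + 0.5·18 = 20.25
CE = (20.25)² = 410.0625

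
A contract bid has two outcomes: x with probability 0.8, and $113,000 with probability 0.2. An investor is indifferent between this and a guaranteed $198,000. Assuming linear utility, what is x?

x = $219,250

0.8·x + 0.2·113000 = 198000
0.8·x = 198000 − 22600 = 175400
x = 175400 / 0.8 = 219250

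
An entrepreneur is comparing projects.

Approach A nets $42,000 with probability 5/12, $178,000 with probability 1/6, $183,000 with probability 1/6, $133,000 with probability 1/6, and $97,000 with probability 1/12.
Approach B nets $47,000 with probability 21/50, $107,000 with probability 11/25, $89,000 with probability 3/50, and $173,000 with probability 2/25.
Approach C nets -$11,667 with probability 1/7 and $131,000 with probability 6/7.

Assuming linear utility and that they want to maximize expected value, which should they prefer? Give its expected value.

Approach A = 5/12 × 42000 + 1/6 × 178000 + 1/6 × 183000 + 1/6 × 133000 + 1/12 × 97000 = 17500 + 29666.6667 + 30500 + 22166.6667 + 8083.3333 = 107916.6667
Approach B = 21/50 × 47000 + 11/25 × 107000 + 3/50 × 89000 + 2/25 × 173000 = 19740 + 47080 + 5340 + 13840 = 86000
Approach C = 1/7 × (-11667) + 6/7 × 131000 = -1666.7143 + 112285.7143 = 110619

Approach C ($110,619)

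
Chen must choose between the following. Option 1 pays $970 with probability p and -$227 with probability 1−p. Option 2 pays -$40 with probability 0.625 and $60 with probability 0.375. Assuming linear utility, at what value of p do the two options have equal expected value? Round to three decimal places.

EV(Option 2) = 0.625 × (-40) + 0.375 × 60 = -25 + 22.5 = -2.5
p·970 + (1−p)·(-227) = -2.5
1197p − 227 = -2.5
p = (-2.5 + 227) / 1197

p = 0.188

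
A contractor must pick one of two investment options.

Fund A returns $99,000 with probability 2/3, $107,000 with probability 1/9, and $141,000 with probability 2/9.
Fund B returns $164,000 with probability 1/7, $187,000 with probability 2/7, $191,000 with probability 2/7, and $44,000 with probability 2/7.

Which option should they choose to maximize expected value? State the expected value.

Fund B ($144,000)

Fund A = 2/3 × 99000 + 1/9 × 107000 + 2/9 × 141000 = 66000 + 11888.8889 + 31333.3333 = 109222.2222
Fund B = 1/7 × 164000 + 2/7 × 187000 + 2/7 × 191000 + 2/7 × 44000 = 23428.5714 + 53428.5714 + 54571.4286 + 12571.4286 = 144000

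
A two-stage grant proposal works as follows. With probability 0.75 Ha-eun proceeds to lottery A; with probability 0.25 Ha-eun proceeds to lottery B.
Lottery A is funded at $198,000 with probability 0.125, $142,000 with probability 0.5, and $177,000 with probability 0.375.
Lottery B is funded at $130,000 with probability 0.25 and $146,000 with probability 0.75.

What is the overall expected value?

$157,093.75

EV(A) = 0.125 × 198000 + 0.5 × 142000 + 0.375 × 177000 = 24750 + 71000 + 66375 = 162125
EV(B) = 0.25 × 130000 + 0.75 × 146000 = 32500 + 109500 = 142000
Overall = 0.75 × 162125 + 0.25 × 142000 = 121593.75 + 35500 = 157093.75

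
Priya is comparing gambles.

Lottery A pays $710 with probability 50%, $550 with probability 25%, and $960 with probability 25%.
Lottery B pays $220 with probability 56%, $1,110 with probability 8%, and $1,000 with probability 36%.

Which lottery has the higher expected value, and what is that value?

Lottery A = 0.5 × 710 + 0.25 × 550 + 0.25 × 960 = 355 + 137.5 + 240 = 732.5
Lottery B = 0.56 × 220 + 0.08 × 1110 + 0.36 × 1000 = 123.2 + 88.8 + 360 = 572

Lottery A ($732.50)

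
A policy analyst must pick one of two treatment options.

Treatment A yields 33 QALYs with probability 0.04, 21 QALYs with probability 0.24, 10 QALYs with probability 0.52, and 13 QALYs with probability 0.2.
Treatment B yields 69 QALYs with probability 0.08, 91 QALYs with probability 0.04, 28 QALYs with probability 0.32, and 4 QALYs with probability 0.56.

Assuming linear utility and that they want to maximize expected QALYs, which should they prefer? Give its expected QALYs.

Treatment B (20.36 QALYs)

Treatment A = 0.04 × 33 + 0.24 × 21 + 0.52 × 10 + 0.2 × 13 = 1.32 + 5.04 + 5.2 + 2.6 = 14.16
Treatment B = 0.08 × 69 + 0.04 × 91 + 0.32 × 28 + 0.56 × 4 = 5.52 + 3.64 + 8.96 + 2.24 = 20.36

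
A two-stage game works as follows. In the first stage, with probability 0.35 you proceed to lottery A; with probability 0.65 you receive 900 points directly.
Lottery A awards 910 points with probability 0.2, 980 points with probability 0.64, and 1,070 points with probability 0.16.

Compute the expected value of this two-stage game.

EV(A) = 0.2 × 910 + 0.64 × 980 + 0.16 × 1070 = 182 + 627.2 + 171.2 = 980.4
Branch B: 900 (certain)
Overall = 0.35 × 980.4 + 0.65 × 900 = 343.14 + 585 = 928.14

928.14 points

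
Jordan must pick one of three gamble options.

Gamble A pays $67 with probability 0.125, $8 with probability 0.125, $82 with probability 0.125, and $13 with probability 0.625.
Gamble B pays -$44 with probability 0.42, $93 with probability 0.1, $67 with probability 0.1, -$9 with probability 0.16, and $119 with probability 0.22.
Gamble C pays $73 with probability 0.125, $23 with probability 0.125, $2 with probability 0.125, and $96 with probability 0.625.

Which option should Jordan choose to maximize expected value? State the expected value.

Gamble C ($72.25)

Gamble A = 0.125 × 67 + 0.125 × 8 + 0.125 × 82 + 0.625 × 13 = 8.375 + 1 + 10.25 + 8.125 = 27.75
Gamble B = 0.42 × (-44) + 0.1 × 93 + 0.1 × 67 + 0.16 × (-9) + 0.22 × 119 = -18.48 + 9.3 + 6.7 − 1.44 + 26.18 = 22.26
Gamble C = 0.125 × 73 + 0.125 × 23 + 0.125 × 2 + 0.625 × 96 = 9.125 + 2.875 + 0.25 + 60 = 72.25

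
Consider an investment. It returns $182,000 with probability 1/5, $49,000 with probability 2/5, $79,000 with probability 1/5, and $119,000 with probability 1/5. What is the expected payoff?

EV = 1/5 × 182000 + 2/5 × 49000 + 1/5 × 79000 + 1/5 × 119000 = 36400 + 19600 + 15800 + 23800 = 95600

$95,600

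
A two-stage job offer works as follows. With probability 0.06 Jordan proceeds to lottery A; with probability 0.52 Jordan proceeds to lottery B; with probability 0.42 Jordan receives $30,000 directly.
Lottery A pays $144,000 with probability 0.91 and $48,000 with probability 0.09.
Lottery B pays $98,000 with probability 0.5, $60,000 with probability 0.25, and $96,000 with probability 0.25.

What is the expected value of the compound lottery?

$66,481.60

EV(A) = 0.91 × 144000 + 0.09 × 48000 = 131040 + 4320 = 135360
EV(B) = 0.5 × 98000 + 0.25 × 60000 + 0.25 × 96000 = 49000 + 15000 + 24000 = 88000
Branch C: 30000 (certain)
Overall = 0.06 × 135360 + 0.52 × 88000 + 0.42 × 30000 = 8121.6 + 45760 + 12600 = 66481.6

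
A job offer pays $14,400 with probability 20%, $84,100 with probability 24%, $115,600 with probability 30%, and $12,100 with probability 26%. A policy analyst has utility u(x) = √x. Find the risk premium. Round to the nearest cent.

$10,624.36

E[u] = 0.2·√14400 + 0.24·√84100 + 0.3·√115600 + 0.26·√12100 = 0.2·120 + 0.24·290 + 0.3·340 + 0.26·110 = 224.2
CE = (224.2)² = 50265.64
Risk premium = EV − CE = 60890 − 50265.64 = 10624.36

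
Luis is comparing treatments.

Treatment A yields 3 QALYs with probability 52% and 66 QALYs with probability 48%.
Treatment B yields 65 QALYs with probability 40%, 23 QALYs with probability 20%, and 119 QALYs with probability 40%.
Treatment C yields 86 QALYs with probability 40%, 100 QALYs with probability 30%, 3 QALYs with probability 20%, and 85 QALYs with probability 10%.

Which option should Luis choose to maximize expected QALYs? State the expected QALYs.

Treatment A = 0.52 × 3 + 0.48 × 66 = 1.56 + 31.68 = 33.24
Treatment B = 0.4 × 65 + 0.2 × 23 + 0.4 × 119 = 26 + 4.6 + 47.6 = 78.2
Treatment C = 0.4 × 86 + 0.3 × 100 + 0.2 × 3 + 0.1 × 85 = 34.4 + 30 + 0.6 + 8.5 = 73.5

Treatment B (78.2 QALYs)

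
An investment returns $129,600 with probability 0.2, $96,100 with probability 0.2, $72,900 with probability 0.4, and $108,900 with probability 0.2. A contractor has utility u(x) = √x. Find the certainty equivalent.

$94,864

E[u] = 0.2·√129600 + 0.2·√96100 + 0.4·√72900 + 0.2·√108900 = 0.2·360 + 0.2·310 + 0.4·270 + 0.2·330 = 308
CE = (308)² = 94864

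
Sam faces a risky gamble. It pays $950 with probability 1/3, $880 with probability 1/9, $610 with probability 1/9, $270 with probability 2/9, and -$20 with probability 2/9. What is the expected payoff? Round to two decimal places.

EV = 1/3 × 950 + 1/9 × 880 + 1/9 × 610 + 2/9 × 270 + 2/9 × (-20) = 316.6667 + 97.7778 + 67.7778 + 60 − 4.4444 = 537.7778

$537.78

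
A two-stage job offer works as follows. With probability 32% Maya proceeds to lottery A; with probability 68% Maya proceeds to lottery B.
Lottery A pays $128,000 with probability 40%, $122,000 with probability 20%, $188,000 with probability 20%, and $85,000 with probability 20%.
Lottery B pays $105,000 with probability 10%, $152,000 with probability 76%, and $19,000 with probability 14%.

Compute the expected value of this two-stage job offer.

$129,166.40

EV(A) = 0.4 × 128000 + 0.2 × 122000 + 0.2 × 188000 + 0.2 × 85000 = 51200 + 24400 + 37600 + 17000 = 130200
EV(B) = 0.1 × 105000 + 0.76 × 152000 + 0.14 × 19000 = 10500 + 115520 + 2660 = 128680
Overall = 0.32 × 130200 + 0.68 × 128680 = 41664 + 87502.4 = 129166.4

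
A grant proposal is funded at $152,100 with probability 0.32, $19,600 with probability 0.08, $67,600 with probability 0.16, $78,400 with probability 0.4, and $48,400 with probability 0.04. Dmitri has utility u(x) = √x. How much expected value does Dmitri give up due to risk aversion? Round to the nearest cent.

E[u] = 0.32·√152100 + 0.08·√19600 + 0.16·√67600 + 0.4·√78400 + 0.04·√48400 = 0.32·390 + 0.08·140 + 0.16·260 + 0.4·280 + 0.04·220 = 298.4
CE = (298.4)² = 89042.56
Risk premium = EV − CE = 94352 − 89042.56 = 5309.44

$5,309.44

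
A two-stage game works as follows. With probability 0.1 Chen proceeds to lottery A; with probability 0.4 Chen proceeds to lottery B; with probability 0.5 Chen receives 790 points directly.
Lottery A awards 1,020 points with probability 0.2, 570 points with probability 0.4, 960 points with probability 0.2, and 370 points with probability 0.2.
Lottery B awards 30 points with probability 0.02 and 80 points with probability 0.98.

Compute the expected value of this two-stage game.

496.4 points

EV(A) = 0.2 × 1020 + 0.4 × 570 + 0.2 × 960 + 0.2 × 370 = 204 + 228 + 192 + 74 = 698
EV(B) = 0.02 × 30 + 0.98 × 80 = 0.6 + 78.4 = 79
Branch C: 790 (certain)
Overall = 0.1 × 698 + 0.4 × 79 + 0.5 × 790 = 69.8 + 31.6 + 395 = 496.4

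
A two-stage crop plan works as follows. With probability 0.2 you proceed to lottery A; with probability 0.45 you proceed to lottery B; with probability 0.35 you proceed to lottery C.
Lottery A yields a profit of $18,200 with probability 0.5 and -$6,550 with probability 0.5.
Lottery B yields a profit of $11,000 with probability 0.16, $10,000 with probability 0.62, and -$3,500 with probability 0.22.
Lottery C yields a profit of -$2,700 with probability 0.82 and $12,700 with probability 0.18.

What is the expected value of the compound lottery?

$4,425.70

EV(A) = 0.5 × 18200 + 0.5 × (-6550) = 9100 − 3275 = 5825
EV(B) = 0.16 × 11000 + 0.62 × 10000 + 0.22 × (-3500) = 1760 + 6200 − 770 = 7190
EV(C) = 0.82 × (-2700) + 0.18 × 12700 = -2214 + 2286 = 72
Overall = 0.2 × 5825 + 0.45 × 7190 + 0.35 × 72 = 1165 + 3235.5 + 25.2 = 4425.7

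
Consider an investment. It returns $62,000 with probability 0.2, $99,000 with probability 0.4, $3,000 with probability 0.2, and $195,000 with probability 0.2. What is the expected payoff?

EV = 0.2 × 62000 + 0.4 × 99000 + 0.2 × 3000 + 0.2 × 195000 = 12400 + 39600 + 600 + 39000 = 91600

$91,600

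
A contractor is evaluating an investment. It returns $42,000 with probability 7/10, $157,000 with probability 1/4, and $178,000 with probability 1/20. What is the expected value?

$77,550

EV = 7/10 × 42000 + 1/4 × 157000 + 1/20 × 178000 = 29400 + 39250 + 8900 = 77550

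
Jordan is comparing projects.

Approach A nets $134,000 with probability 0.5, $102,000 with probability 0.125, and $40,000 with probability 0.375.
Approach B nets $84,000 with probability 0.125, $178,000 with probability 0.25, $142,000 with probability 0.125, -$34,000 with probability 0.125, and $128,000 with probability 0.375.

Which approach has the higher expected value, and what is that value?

Approach A = 0.5 × 134000 + 0.125 × 102000 + 0.375 × 40000 = 67000 + 12750 + 15000 = 94750
Approach B = 0.125 × 84000 + 0.25 × 178000 + 0.125 × 142000 + 0.125 × (-34000) + 0.375 × 128000 = 10500 + 44500 + 17750 − 4250 + 48000 = 116500

Approach B ($116,500)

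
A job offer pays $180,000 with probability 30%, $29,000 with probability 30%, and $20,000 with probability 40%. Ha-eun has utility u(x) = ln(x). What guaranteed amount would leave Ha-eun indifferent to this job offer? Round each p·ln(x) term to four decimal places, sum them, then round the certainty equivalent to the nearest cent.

E[u] = 0.3·ln(180000) + 0.3·ln(29000) + 0.4·ln(20000) = 3.6302 + 3.0825 + 3.9614 = 10.6741
CE = e^10.6741 ≈ 43221.79

$43,221.79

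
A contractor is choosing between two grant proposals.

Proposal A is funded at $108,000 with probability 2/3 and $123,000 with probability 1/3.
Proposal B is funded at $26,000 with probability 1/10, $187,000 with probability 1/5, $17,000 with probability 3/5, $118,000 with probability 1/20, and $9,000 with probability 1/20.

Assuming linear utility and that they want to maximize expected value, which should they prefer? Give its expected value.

Proposal A = 2/3 × 108000 + 1/3 × 123000 = 72000 + 41000 = 113000
Proposal B = 1/10 × 26000 + 1/5 × 187000 + 3/5 × 17000 + 1/20 × 118000 + 1/20 × 9000 = 2600 + 37400 + 10200 + 5900 + 450 = 56550

Proposal A ($113,000)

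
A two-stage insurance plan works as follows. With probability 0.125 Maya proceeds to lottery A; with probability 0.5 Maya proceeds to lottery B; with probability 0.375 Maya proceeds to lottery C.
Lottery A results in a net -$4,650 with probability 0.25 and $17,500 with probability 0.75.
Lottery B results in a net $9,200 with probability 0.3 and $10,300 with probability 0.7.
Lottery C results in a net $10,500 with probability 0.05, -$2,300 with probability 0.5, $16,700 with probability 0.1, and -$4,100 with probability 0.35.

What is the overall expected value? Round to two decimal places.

EV(A) = 0.25 × (-4650) + 0.75 × 17500 = -1162.5 + 13125 = 11962.5
EV(B) = 0.3 × 9200 + 0.7 × 10300 = 2760 + 7210 = 9970
EV(C) = 0.05 × 10500 + 0.5 × (-2300) + 0.1 × 16700 + 0.35 × (-4100) = 525 − 1150 + 1670 − 1435 = -390
Overall = 0.125 × 11962.5 + 0.5 × 9970 + 0.375 × (-390) = 1495.3125 + 4985 − 146.25 = 6334.0625

$6,334.06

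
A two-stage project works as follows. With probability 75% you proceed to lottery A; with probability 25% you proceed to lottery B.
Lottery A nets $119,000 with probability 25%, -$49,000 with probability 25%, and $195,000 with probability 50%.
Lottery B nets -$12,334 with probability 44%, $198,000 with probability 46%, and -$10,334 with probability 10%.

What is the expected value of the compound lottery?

EV(A) = 0.25 × 119000 + 0.25 × (-49000) + 0.5 × 195000 = 29750 − 12250 + 97500 = 115000
EV(B) = 0.44 × (-12334) + 0.46 × 198000 + 0.1 × (-10334) = -5426.96 + 91080 − 1033.4 = 84619.64
Overall = 0.75 × 115000 + 0.25 × 84619.64 = 86250 + 21154.91 = 107404.91

$107,404.91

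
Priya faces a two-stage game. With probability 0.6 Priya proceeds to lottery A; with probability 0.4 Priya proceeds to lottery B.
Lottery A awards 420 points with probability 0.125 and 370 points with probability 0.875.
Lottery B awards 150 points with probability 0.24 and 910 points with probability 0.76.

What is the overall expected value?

EV(A) = 0.125 × 420 + 0.875 × 370 = 52.5 + 323.75 = 376.25
EV(B) = 0.24 × 150 + 0.76 × 910 = 36 + 691.6 = 727.6
Overall = 0.6 × 376.25 + 0.4 × 727.6 = 225.75 + 291.04 = 516.79

516.79 points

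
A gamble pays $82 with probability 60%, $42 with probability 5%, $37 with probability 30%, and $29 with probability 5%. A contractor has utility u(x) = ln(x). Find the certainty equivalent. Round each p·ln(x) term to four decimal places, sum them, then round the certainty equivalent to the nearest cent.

$59.30

E[u] = 0.6·ln(82) + 0.05·ln(42) + 0.3·ln(37) + 0.05·ln(29) = 2.6440 + 0.1869 + 1.0833 + 0.1684 = 4.0826
CE = e^4.0826 ≈ 59.30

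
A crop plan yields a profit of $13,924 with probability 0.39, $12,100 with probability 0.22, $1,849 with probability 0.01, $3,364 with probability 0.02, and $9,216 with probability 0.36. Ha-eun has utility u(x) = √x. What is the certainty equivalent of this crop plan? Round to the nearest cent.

E[u] = 0.39·√13924 + 0.22·√12100 + 0.01·√1849 + 0.02·√3364 + 0.36·√9216 = 0.39·118 + 0.22·110 + 0.01·43 + 0.02·58 + 0.36·96 = 106.37
CE = (106.37)² = 11314.5769

$11,314.58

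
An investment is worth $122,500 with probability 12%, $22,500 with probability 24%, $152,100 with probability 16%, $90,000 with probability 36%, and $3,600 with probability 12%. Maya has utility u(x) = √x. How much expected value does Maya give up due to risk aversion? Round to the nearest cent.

$11,936.64

E[u] = 0.12·√122500 + 0.24·√22500 + 0.16·√152100 + 0.36·√90000 + 0.12·√3600 = 0.12·350 + 0.24·150 + 0.16·390 + 0.36·300 + 0.12·60 = 255.6
CE = (255.6)² = 65331.36
Risk premium = EV − CE = 77268 − 65331.36 = 11936.64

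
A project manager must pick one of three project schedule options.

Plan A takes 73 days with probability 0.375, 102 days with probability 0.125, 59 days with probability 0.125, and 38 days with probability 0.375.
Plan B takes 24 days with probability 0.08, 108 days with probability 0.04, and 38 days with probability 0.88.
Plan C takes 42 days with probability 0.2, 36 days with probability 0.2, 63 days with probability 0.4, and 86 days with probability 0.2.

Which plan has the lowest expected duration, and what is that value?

Plan A = 0.375 × 73 + 0.125 × 102 + 0.125 × 59 + 0.375 × 38 = 27.375 + 12.75 + 7.375 + 14.25 = 61.75
Plan B = 0.08 × 24 + 0.04 × 108 + 0.88 × 38 = 1.92 + 4.32 + 33.44 = 39.68
Plan C = 0.2 × 42 + 0.2 × 36 + 0.4 × 63 + 0.2 × 86 = 8.4 + 7.2 + 25.2 + 17.2 = 58

Plan B (39.68 days)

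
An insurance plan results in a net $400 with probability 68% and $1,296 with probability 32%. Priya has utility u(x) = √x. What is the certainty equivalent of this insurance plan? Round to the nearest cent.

E[u] = 0.68·√400 + 0.32·√1296 = 0.68·20 + 0.32·36 = 25.12
CE = (25.12)² = 631.0144

$631.01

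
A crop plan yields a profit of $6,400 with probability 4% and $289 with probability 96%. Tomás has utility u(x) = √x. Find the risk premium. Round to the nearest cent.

$152.41

E[u] = 0.04·√6400 + 0.96·√289 = 0.04·80 + 0.96·17 = 19.52
CE = (19.52)² = 381.0304
Risk premium = EV − CE = 533.44 − 381.0304 = 152.4096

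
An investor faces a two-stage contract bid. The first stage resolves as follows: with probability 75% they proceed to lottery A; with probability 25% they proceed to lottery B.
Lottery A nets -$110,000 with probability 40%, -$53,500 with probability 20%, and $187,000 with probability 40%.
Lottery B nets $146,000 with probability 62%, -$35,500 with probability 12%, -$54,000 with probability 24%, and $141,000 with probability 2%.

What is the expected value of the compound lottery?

$34,105

EV(A) = 0.4 × (-110000) + 0.2 × (-53500) + 0.4 × 187000 = -44000 − 10700 + 74800 = 20100
EV(B) = 0.62 × 146000 + 0.12 × (-35500) + 0.24 × (-54000) + 0.02 × 141000 = 90520 − 4260 − 12960 + 2820 = 76120
Overall = 0.75 × 20100 + 0.25 × 76120 = 15075 + 19030 = 34105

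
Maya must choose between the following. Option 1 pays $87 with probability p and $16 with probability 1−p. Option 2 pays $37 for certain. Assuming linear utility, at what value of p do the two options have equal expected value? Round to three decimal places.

p·87 + (1−p)·16 = 37
71p + 16 = 37
p = (37 − 16) / 71

p = 0.296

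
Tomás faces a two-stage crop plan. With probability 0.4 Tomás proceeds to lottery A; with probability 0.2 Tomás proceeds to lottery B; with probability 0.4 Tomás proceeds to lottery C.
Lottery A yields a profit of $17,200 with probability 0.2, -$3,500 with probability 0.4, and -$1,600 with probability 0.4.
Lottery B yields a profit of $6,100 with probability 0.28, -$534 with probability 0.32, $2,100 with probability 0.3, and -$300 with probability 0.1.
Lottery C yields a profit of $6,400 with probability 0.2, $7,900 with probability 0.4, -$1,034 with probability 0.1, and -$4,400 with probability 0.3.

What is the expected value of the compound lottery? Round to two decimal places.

EV(A) = 0.2 × 17200 + 0.4 × (-3500) + 0.4 × (-1600) = 3440 − 1400 − 640 = 1400
EV(B) = 0.28 × 6100 + 0.32 × (-534) + 0.3 × 2100 + 0.1 × (-300) = 1708 − 170.88 + 630 − 30 = 2137.12
EV(C) = 0.2 × 6400 + 0.4 × 7900 + 0.1 × (-1034) + 0.3 × (-4400) = 1280 + 3160 − 103.4 − 1320 = 3016.6
Overall = 0.4 × 1400 + 0.2 × 2137.12 + 0.4 × 3016.6 = 560 + 427.424 + 1206.64 = 2194.064

$2,194.06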